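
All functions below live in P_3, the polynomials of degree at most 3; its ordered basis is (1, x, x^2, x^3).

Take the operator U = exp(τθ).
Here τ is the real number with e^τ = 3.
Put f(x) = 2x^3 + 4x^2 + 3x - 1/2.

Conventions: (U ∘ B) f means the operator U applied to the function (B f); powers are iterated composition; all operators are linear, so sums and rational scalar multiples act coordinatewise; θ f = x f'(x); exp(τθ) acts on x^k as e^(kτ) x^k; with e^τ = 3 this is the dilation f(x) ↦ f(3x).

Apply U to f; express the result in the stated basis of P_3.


exp(τθ) x^k = e^(kτ) x^k; with e^τ = 3 this sends x^k to 3^k x^k
x ↦ 3 x
x^2 ↦ 9 x^2
x^3 ↦ 27 x^3
applying this coordinatewise to f: exp(τθ) f = 54x^3 + 36x^2 + 9x - 1/2

the image equals g(x) = 54x^3 + 36x^2 + 9x - 1/2


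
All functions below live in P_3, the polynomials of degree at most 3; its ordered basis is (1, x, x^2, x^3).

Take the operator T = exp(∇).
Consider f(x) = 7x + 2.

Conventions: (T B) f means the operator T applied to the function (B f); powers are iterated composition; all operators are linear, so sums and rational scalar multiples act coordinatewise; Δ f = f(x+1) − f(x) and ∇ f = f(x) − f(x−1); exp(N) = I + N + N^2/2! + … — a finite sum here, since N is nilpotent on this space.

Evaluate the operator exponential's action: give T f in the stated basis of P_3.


order-1 term: 7
the series for exp(∇) f terminates at order 1
exp(∇) f = 7x + 9

g(x) = 7x + 9


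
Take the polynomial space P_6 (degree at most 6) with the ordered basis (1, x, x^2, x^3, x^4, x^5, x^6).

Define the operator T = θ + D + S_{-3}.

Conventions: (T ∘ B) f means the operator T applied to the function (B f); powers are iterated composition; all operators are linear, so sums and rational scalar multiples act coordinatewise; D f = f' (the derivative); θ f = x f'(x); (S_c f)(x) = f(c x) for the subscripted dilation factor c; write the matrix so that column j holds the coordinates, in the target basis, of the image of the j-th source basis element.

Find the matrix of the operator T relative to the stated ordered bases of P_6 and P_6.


the matrix is [[1, 1, 0, 0, 0, 0, 0]; [0, -2, 2, 0, 0, 0, 0]; [0, 0, 11, 3, 0, 0, 0]; [0, 0, 0, -24, 4, 0, 0]; [0, 0, 0, 0, 85, 5, 0]; [0, 0, 0, 0, 0, -238, 6]; [0, 0, 0, 0, 0, 0, 735]] (rows listed top to bottom)

image of 1: 1
image of x: -2x + 1
image of x^2: 11x^2 + 2x
image of x^3: -24x^3 + 3x^2
image of x^4: 85x^4 + 4x^3
image of x^5: -238x^5 + 5x^4
image of x^6: 735x^6 + 6x^5
each image's coordinates form column j of the matrix


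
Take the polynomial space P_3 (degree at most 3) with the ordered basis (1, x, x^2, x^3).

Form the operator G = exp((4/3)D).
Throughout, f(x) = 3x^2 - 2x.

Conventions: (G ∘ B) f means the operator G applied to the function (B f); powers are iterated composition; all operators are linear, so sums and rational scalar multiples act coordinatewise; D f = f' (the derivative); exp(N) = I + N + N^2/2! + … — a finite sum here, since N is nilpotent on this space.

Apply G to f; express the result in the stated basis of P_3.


g(x) = 3x^2 + 6x + 8/3

order-1 term: 8x - 8/3
order-2 term: 16/3
the series for exp((4/3)D) f terminates at order 2
exp((4/3)D) f = 3x^2 + 6x + 8/3


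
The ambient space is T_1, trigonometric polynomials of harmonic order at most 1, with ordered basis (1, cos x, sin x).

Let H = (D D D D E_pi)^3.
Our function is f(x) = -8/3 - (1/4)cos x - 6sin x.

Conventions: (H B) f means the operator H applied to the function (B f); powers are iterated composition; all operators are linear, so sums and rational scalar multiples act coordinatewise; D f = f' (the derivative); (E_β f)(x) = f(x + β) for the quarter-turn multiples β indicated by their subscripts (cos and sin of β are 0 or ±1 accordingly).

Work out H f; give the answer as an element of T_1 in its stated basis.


the result is g(x) = (1/4)cos x + 6sin x

E_pi f = -8/3 + (1/4)cos x + 6sin x
D E_pi f = 6cos x - (1/4)sin x
D D E_pi f = -(1/4)cos x - 6sin x
D (D D) E_pi f = -6cos x + (1/4)sin x
D D (D D) E_pi f = (1/4)cos x + 6sin x
E_pi (D D D D E_pi) f = -(1/4)cos x - 6sin x
D E_pi (D D D D E_pi) f = -6cos x + (1/4)sin x
D D E_pi (D D D D E_pi) f = (1/4)cos x + 6sin x
D (D D) E_pi (D D D D E_pi) f = 6cos x - (1/4)sin x
D D (D D) E_pi (D D D D E_pi) f = -(1/4)cos x - 6sin x
E_pi (D D D D E_pi) (D D D D E_pi) f = (1/4)cos x + 6sin x
D E_pi (D D D D E_pi) (D D D D E_pi) f = 6cos x - (1/4)sin x
D D E_pi (D D D D E_pi) (D D D D E_pi) f = -(1/4)cos x - 6sin x
D (D D) E_pi (D D D D E_pi) (D D D D E_pi) f = -6cos x + (1/4)sin x
D D (D D) E_pi (D D D D E_pi) (D D D D E_pi) f = (1/4)cos x + 6sin x


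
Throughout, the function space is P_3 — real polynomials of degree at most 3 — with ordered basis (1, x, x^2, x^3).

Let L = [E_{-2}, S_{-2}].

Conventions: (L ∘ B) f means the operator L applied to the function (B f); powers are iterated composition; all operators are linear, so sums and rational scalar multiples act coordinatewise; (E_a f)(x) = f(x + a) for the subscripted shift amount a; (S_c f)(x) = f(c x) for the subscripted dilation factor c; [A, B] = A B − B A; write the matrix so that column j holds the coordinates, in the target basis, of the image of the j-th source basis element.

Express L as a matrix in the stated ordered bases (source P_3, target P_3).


image of 1: 0
image of x: 6
image of x^2: -24x + 12
image of x^3: 72x^2 - 72x + 72
each image's coordinates form column j of the matrix

the matrix is [[0, 6, 12, 72]; [0, 0, -24, -72]; [0, 0, 0, 72]; [0, 0, 0, 0]] (rows listed top to bottom)


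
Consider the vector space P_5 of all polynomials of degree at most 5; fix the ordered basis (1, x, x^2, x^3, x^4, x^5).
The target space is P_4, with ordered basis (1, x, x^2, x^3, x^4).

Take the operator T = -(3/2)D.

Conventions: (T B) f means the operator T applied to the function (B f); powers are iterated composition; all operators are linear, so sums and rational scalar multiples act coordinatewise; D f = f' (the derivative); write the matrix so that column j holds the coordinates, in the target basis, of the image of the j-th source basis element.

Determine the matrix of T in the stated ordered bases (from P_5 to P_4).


the matrix is [[0, -3/2, 0, 0, 0, 0]; [0, 0, -3, 0, 0, 0]; [0, 0, 0, -9/2, 0, 0]; [0, 0, 0, 0, -6, 0]; [0, 0, 0, 0, 0, -15/2]] (rows listed top to bottom)

image of 1: 0
image of x: -3/2
image of x^2: -3x
image of x^3: -(9/2)x^2
image of x^4: -6x^3
image of x^5: -(15/2)x^4
each image's coordinates form column j of the matrix


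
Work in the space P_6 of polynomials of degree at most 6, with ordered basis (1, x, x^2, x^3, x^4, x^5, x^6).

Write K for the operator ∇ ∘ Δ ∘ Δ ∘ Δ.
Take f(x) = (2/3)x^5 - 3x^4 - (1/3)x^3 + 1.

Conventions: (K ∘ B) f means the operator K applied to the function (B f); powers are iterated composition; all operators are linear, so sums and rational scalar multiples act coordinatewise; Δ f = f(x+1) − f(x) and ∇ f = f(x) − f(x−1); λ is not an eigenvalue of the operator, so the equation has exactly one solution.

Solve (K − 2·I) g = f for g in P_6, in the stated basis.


write g with unknown coordinates in the stated basis and equate coefficients in (K − 2·I) g = f
solving from the highest basis element down gives g = -(1/3)x^5 + (3/2)x^4 + (1/6)x^3 - 20x - 5/2
check: K g = -40x - 4
so K g − 2·g = (2/3)x^5 - 3x^4 - (1/3)x^3 + 1 = f ✓

g(x) = -(1/3)x^5 + (3/2)x^4 + (1/6)x^3 - 20x - 5/2


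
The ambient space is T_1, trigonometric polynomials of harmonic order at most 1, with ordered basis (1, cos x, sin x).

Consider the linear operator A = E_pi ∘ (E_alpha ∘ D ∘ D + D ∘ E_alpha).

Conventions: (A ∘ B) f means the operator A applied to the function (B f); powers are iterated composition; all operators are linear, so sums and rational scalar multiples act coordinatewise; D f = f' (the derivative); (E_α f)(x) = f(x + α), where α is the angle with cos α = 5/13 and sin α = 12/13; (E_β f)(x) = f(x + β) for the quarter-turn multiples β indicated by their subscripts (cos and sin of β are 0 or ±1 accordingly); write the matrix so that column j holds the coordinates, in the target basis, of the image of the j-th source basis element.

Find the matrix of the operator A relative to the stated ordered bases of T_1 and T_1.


image of 1: 0
image of cos x: (17/13)cos x - (7/13)sin x
image of sin x: (7/13)cos x + (17/13)sin x
each image's coordinates form column j of the matrix

the matrix is [[0, 0, 0]; [0, 17/13, 7/13]; [0, -7/13, 17/13]] (rows listed top to bottom)


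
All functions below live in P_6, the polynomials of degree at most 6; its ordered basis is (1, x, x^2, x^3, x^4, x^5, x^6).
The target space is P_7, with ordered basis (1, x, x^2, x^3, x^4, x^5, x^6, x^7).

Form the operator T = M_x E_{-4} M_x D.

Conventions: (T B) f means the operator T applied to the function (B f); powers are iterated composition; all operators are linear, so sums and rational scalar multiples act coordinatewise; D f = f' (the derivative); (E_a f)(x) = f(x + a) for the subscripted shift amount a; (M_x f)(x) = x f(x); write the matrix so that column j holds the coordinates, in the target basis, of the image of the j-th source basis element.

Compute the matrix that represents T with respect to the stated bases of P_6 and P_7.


the matrix is [[0, 0, 0, 0, 0, 0, 0]; [0, -4, 32, -192, 1024, -5120, 24576]; [0, 1, -16, 144, -1024, 6400, -36864]; [0, 0, 2, -36, 384, -3200, 23040]; [0, 0, 0, 3, -64, 800, -7680]; [0, 0, 0, 0, 4, -100, 1440]; [0, 0, 0, 0, 0, 5, -144]; [0, 0, 0, 0, 0, 0, 6]] (rows listed top to bottom)

image of 1: 0
image of x: x^2 - 4x
image of x^2: 2x^3 - 16x^2 + 32x
image of x^3: 3x^4 - 36x^3 + 144x^2 - 192x
image of x^4: 4x^5 - 64x^4 + 384x^3 - 1024x^2 + 1024x
image of x^5: 5x^6 - 100x^5 + 800x^4 - 3200x^3 + 6400x^2 - 5120x
image of x^6: 6x^7 - 144x^6 + 1440x^5 - 7680x^4 + 23040x^3 - 36864x^2 + 24576x
each image's coordinates form column j of the matrix


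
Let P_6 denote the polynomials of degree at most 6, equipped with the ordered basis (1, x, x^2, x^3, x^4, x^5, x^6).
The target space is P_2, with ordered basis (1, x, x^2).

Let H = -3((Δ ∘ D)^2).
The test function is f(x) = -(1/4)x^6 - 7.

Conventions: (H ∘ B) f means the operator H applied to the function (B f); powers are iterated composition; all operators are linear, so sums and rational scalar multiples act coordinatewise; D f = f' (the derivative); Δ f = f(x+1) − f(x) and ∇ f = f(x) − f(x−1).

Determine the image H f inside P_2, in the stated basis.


g(x) = 270x^2 + 540x + 315

D f = -(3/2)x^5
Δ D f = -(15/2)x^4 - 15x^3 - 15x^2 - (15/2)x - 3/2
D (Δ ∘ D) f = -30x^3 - 45x^2 - 30x - 15/2
Δ D (Δ ∘ D) f = -90x^2 - 180x - 105
(-3((Δ ∘ D)^2)) f = 270x^2 + 540x + 315


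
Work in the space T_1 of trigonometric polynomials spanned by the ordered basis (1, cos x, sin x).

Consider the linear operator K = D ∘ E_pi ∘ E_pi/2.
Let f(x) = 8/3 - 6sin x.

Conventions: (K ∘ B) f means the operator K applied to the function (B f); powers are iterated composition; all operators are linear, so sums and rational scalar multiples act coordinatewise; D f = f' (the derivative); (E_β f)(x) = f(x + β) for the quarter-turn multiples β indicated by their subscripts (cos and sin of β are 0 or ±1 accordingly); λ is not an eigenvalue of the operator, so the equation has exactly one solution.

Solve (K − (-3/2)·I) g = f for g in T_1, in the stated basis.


g(x) = 16/9 - (12/5)sin x

write g with unknown coordinates in the stated basis and equate coefficients in (K − (-3/2)·I) g = f
solving from the highest basis element down gives g = 16/9 - (12/5)sin x
check: K g = -(12/5)sin x
so K g − (-3/2)·g = 8/3 - 6sin x = f ✓


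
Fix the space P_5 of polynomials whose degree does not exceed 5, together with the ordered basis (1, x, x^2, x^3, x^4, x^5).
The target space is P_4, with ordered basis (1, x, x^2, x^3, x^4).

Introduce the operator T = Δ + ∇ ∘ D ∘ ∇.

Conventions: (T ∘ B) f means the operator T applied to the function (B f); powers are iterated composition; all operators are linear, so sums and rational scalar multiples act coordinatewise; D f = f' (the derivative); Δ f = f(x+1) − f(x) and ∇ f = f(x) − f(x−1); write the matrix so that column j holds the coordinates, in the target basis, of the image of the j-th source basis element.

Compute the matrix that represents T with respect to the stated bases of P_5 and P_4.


the matrix is [[0, 1, 1, 7, -23, 71]; [0, 0, 2, 3, 28, -115]; [0, 0, 0, 3, 6, 70]; [0, 0, 0, 0, 4, 10]; [0, 0, 0, 0, 0, 5]] (rows listed top to bottom)

image of 1: 0
image of x: 1
image of x^2: 2x + 1
image of x^3: 3x^2 + 3x + 7
image of x^4: 4x^3 + 6x^2 + 28x - 23
image of x^5: 5x^4 + 10x^3 + 70x^2 - 115x + 71
each image's coordinates form column j of the matrix


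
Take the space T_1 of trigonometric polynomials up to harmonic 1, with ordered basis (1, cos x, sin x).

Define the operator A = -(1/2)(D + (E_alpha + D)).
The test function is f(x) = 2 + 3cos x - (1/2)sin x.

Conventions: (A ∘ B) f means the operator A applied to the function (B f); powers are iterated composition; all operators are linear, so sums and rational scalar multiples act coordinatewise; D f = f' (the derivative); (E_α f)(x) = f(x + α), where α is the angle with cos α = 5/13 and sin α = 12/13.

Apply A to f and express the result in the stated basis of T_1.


the result is g(x) = -1 + (2/13)cos x + (233/52)sin x

D f = -(1/2)cos x - 3sin x
E_alpha f = 2 + (9/13)cos x - (77/26)sin x
D f = -(1/2)cos x - 3sin x
(E_alpha + D) f = 2 + (5/26)cos x - (155/26)sin x
(D + (E_alpha + D)) f = 2 - (4/13)cos x - (233/26)sin x
(-(1/2)(D + (E_alpha + D))) f = -1 + (2/13)cos x + (233/52)sin x


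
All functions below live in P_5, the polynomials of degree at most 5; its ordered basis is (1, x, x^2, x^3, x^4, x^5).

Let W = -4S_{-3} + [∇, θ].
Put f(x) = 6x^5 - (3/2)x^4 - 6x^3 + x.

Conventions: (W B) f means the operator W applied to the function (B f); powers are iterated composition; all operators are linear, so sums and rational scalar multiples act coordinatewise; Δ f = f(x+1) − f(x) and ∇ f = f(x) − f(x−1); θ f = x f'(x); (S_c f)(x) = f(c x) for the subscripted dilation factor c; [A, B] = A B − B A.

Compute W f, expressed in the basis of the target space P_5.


S_{-3} f = -1458x^5 - (243/2)x^4 + 162x^3 - 3x
(-4S_{-3}) f = 5832x^5 + 486x^4 - 648x^3 + 12x
θ f = 30x^5 - 6x^4 - 18x^3 + x
∇ θ f = 150x^4 - 324x^3 + 282x^2 - 120x + 19
∇ f = 30x^4 - 66x^3 + 51x^2 - 18x + 5/2
θ ∇ f = 120x^4 - 198x^3 + 102x^2 - 18x
[∇, θ] f = 30x^4 - 126x^3 + 180x^2 - 102x + 19
(-4S_{-3} + [∇, θ]) f = 5832x^5 + 516x^4 - 774x^3 + 180x^2 - 90x + 19

the result is g(x) = 5832x^5 + 516x^4 - 774x^3 + 180x^2 - 90x + 19


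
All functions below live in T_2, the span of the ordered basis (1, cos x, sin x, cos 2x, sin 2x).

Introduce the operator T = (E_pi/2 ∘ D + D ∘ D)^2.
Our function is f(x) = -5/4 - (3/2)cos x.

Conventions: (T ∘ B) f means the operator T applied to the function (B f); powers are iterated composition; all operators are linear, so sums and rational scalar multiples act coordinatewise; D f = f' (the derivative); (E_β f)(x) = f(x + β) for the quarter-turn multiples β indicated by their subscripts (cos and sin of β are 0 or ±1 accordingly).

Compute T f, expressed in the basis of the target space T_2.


the image equals g(x) = -6cos x

D f = (3/2)sin x
E_pi/2 D f = (3/2)cos x
D f = (3/2)sin x
D D f = (3/2)cos x
(E_pi/2 ∘ D + D ∘ D) f = 3cos x
D (E_pi/2 ∘ D + D ∘ D) f = -3sin x
E_pi/2 D (E_pi/2 ∘ D + D ∘ D) f = -3cos x
D (E_pi/2 ∘ D + D ∘ D) f = -3sin x
D D (E_pi/2 ∘ D + D ∘ D) f = -3cos x
(E_pi/2 ∘ D + D ∘ D) (E_pi/2 ∘ D + D ∘ D) f = -6cos x


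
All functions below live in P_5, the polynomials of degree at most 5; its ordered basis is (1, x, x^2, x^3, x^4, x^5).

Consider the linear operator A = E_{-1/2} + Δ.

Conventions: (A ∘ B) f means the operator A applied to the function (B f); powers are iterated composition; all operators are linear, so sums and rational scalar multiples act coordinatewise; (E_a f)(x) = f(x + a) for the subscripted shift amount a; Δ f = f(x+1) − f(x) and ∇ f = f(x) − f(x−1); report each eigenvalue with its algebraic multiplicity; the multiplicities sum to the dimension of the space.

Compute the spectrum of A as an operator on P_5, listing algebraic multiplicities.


λ = 1 (multiplicity 6)

image of 1: 1
image of x: x + 1/2
image of x^2: x^2 + x + 5/4
image of x^3: x^3 + (3/2)x^2 + (15/4)x + 7/8
image of x^4: x^4 + 2x^3 + (15/2)x^2 + (7/2)x + 17/16
image of x^5: x^5 + (5/2)x^4 + (25/2)x^3 + (35/4)x^2 + (85/16)x + 31/32
the matrix is upper triangular; its diagonal is (1, 1, 1, 1, 1, 1)
for a triangular matrix the eigenvalues are the diagonal entries, with algebraic multiplicity their repetition count


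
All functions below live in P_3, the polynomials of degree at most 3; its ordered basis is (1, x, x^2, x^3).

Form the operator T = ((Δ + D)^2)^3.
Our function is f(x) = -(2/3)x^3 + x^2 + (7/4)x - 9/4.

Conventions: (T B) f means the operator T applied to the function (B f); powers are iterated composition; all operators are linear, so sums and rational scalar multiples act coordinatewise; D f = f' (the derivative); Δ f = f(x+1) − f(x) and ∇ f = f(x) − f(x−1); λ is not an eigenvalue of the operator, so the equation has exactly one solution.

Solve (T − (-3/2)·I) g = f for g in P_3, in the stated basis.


write g with unknown coordinates in the stated basis and equate coefficients in (T − (-3/2)·I) g = f
solving from the highest basis element down gives g = -(4/9)x^3 + (2/3)x^2 + (7/6)x - 3/2
check: T g = 0
so T g − (-3/2)·g = -(2/3)x^3 + x^2 + (7/4)x - 9/4 = f ✓

the result is g(x) = -(4/9)x^3 + (2/3)x^2 + (7/6)x - 3/2


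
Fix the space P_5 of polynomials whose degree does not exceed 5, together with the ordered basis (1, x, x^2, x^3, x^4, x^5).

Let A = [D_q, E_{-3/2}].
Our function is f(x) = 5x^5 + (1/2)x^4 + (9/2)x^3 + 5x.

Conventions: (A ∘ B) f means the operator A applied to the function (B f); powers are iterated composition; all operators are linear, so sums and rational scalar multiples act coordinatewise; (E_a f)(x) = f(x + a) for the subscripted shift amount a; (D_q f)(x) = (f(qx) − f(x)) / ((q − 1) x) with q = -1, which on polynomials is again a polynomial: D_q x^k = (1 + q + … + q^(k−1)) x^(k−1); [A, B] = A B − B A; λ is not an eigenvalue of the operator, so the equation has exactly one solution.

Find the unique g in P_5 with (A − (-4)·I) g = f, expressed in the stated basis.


write g with unknown coordinates in the stated basis and equate coefficients in (A − (-4)·I) g = f
solving from the highest basis element down gives g = (5/4)x^5 + (1/8)x^4 - (3/4)x^3 - (21/8)x^2 - (77/32)x - 225/32
check: A g = (15/2)x^3 + (21/2)x^2 + (117/8)x + 225/8
so A g − (-4)·g = 5x^5 + (1/2)x^4 + (9/2)x^3 + 5x = f ✓

g(x) = (5/4)x^5 + (1/8)x^4 - (3/4)x^3 - (21/8)x^2 - (77/32)x - 225/32


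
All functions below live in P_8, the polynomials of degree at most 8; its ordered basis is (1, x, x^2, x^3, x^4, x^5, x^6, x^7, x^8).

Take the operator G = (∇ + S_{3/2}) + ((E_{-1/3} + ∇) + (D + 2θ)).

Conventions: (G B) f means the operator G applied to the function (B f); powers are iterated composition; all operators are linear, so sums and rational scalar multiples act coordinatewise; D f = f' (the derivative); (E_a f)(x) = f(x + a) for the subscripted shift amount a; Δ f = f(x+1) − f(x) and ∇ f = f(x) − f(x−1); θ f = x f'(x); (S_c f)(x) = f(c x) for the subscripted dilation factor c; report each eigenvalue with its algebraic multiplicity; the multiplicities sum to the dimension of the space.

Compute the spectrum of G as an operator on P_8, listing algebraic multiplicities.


image of 1: 2
image of x: (9/2)x + 8/3
image of x^2: (29/4)x^2 + (16/3)x - 17/9
image of x^3: (83/8)x^3 + 8x^2 - (17/3)x + 53/27
image of x^4: (225/16)x^4 + (32/3)x^3 - (34/3)x^2 + (212/27)x - 161/81
image of x^5: (595/32)x^5 + (40/3)x^4 - (170/9)x^3 + (530/27)x^2 - (805/81)x + 485/243
image of x^6: (1561/64)x^6 + 16x^5 - (85/3)x^4 + (1060/27)x^3 - (805/27)x^2 + (970/81)x - 1457/729
image of x^7: (4107/128)x^7 + (56/3)x^6 - (119/3)x^5 + (1855/27)x^4 - (5635/81)x^3 + (3395/81)x^2 - (10199/729)x + 4373/2187
image of x^8: (10913/256)x^8 + (64/3)x^7 - (476/9)x^6 + (2968/27)x^5 - (11270/81)x^4 + (27160/243)x^3 - (40796/729)x^2 + (34984/2187)x - 13121/6561
the matrix is upper triangular; its diagonal is (2, 9/2, 29/4, 83/8, 225/16, 595/32, 1561/64, 4107/128, 10913/256)
for a triangular matrix the eigenvalues are the diagonal entries, with algebraic multiplicity their repetition count

λ = 2 (multiplicity 1), λ = 9/2 (multiplicity 1), λ = 29/4 (multiplicity 1), λ = 83/8 (multiplicity 1), λ = 225/16 (multiplicity 1), λ = 595/32 (multiplicity 1), λ = 1561/64 (multiplicity 1), λ = 4107/128 (multiplicity 1), λ = 10913/256 (multiplicity 1)


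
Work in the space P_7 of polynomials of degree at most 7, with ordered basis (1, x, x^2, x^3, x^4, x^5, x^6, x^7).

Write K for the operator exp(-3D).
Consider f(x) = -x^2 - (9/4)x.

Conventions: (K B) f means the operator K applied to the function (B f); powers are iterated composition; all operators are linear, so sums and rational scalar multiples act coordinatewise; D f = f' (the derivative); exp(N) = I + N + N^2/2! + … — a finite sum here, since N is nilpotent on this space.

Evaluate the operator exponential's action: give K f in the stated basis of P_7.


order-1 term: 6x + 27/4
order-2 term: -9
the series for exp(-3D) f terminates at order 2
exp(-3D) f = -x^2 + (15/4)x - 9/4

the result is g(x) = -x^2 + (15/4)x - 9/4


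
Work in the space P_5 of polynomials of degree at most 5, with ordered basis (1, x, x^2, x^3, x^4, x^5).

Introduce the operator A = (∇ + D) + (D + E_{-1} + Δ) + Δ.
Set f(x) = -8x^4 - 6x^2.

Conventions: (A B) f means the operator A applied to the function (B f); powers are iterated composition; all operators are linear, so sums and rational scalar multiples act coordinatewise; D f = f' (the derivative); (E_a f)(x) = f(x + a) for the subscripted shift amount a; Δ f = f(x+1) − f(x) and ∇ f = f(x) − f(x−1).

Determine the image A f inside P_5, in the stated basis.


the image equals g(x) = -8x^4 - 128x^3 - 102x^2 - 112x - 28

∇ f = -32x^3 + 48x^2 - 44x + 14
D f = -32x^3 - 12x
(∇ + D) f = -64x^3 + 48x^2 - 56x + 14
D f = -32x^3 - 12x
E_{-1} f = -8x^4 + 32x^3 - 54x^2 + 44x - 14
Δ f = -32x^3 - 48x^2 - 44x - 14
(D + E_{-1} + Δ) f = -8x^4 - 32x^3 - 102x^2 - 12x - 28
Δ f = -32x^3 - 48x^2 - 44x - 14
((∇ + D) + (D + E_{-1} + Δ) + Δ) f = -8x^4 - 128x^3 - 102x^2 - 112x - 28


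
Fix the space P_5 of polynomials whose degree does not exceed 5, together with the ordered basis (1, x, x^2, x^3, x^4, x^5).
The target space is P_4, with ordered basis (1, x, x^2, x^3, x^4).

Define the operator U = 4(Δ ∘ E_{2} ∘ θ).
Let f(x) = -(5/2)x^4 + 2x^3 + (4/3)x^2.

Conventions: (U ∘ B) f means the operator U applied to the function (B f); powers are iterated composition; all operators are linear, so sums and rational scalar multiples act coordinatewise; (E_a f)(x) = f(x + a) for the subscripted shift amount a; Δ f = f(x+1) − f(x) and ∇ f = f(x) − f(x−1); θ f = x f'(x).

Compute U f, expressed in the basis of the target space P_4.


the result is g(x) = -160x^3 - 1128x^2 - (7976/3)x - 6272/3

θ f = -10x^4 + 6x^3 + (8/3)x^2
E_{2} θ f = -10x^4 - 74x^3 - (604/3)x^2 - (712/3)x - 304/3
Δ E_{2} θ f = -40x^3 - 282x^2 - (1994/3)x - 1568/3
(4(Δ ∘ E_{2} ∘ θ)) f = -160x^3 - 1128x^2 - (7976/3)x - 6272/3


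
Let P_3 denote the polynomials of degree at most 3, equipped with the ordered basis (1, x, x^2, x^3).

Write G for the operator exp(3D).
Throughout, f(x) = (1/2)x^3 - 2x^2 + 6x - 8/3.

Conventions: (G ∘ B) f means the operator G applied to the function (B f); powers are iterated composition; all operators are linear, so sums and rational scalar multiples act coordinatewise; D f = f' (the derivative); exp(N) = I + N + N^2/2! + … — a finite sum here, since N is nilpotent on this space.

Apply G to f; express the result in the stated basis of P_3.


order-1 term: (9/2)x^2 - 12x + 18
order-2 term: (27/2)x - 18
order-3 term: 27/2
the series for exp(3D) f terminates at order 3
exp(3D) f = (1/2)x^3 + (5/2)x^2 + (15/2)x + 65/6

g(x) = (1/2)x^3 + (5/2)x^2 + (15/2)x + 65/6


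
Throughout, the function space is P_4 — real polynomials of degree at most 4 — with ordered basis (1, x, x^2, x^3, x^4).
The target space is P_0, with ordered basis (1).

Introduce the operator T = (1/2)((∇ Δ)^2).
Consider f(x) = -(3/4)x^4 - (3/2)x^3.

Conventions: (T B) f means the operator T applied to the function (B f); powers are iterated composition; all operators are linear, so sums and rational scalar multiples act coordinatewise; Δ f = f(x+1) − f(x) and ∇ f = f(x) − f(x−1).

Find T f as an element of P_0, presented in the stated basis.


Δ f = -3x^3 - 9x^2 - (15/2)x - 9/4
∇ Δ f = -9x^2 - 9x - 3/2
Δ (∇ Δ) f = -18x - 18
∇ Δ (∇ Δ) f = -18
((1/2)((∇ Δ)^2)) f = -9

the result is g(x) = -9


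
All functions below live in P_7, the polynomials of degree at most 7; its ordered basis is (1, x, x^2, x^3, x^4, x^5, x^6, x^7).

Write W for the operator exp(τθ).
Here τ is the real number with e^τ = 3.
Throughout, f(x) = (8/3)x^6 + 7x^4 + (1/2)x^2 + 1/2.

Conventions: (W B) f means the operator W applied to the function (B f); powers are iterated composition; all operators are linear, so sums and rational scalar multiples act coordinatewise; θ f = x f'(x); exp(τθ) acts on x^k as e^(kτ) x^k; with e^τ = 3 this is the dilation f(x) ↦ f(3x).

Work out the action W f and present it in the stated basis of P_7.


exp(τθ) x^k = e^(kτ) x^k; with e^τ = 3 this sends x^k to 3^k x^k
x^2 ↦ 9 x^2
x^4 ↦ 81 x^4
x^6 ↦ 729 x^6
applying this coordinatewise to f: exp(τθ) f = 1944x^6 + 567x^4 + (9/2)x^2 + 1/2

the result is g(x) = 1944x^6 + 567x^4 + (9/2)x^2 + 1/2


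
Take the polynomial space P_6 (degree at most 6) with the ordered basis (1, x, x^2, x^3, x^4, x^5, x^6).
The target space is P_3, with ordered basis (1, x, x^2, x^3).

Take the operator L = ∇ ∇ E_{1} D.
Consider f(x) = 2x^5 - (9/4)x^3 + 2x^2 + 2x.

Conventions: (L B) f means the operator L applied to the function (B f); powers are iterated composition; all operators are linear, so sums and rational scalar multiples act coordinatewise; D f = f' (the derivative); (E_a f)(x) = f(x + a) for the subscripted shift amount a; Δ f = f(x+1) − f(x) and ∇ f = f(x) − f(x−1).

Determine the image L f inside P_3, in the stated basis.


the result is g(x) = 120x^2 + 13/2

D f = 10x^4 - (27/4)x^2 + 4x + 2
E_{1} D f = 10x^4 + 40x^3 + (213/4)x^2 + (61/2)x + 37/4
∇ E_{1} D f = 40x^3 + 60x^2 + (53/2)x + 29/4
∇ ∇ E_{1} D f = 120x^2 + 13/2


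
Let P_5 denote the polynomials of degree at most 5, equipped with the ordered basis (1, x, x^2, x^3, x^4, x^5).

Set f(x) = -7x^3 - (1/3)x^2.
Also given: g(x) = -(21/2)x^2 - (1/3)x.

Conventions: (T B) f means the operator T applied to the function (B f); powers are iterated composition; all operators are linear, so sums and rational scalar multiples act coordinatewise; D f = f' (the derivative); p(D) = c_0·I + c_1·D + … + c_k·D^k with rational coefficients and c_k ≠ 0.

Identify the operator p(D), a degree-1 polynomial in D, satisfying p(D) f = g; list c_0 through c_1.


D^0 f = -7x^3 - (1/3)x^2
D^1 f = -21x^2 - (2/3)x
matching coefficients of g against c_0 f + c_1 Df + … from the top degree down determines the c_i
solution: c_0 = 0, c_1 = 1/2

p(D) = (1/2)·D, i.e. c_0 = 0, c_1 = 1/2


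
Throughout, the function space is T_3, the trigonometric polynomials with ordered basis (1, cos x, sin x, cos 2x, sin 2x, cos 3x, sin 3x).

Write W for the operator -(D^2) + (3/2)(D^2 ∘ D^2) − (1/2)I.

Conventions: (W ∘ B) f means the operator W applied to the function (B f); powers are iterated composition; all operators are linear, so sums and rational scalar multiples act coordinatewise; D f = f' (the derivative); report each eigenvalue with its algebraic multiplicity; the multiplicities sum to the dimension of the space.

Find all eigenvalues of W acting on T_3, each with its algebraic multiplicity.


image of 1: -1/2
image of cos x: 2cos x
image of sin x: 2sin x
image of cos 2x: (55/2)cos 2x
image of sin 2x: (55/2)sin 2x
image of cos 3x: 130cos 3x
image of sin 3x: 130sin 3x
the matrix is diagonal; its diagonal is (-1/2, 2, 2, 55/2, 55/2, 130, 130)
for a triangular matrix the eigenvalues are the diagonal entries, with algebraic multiplicity their repetition count

λ = -1/2 (multiplicity 1), λ = 2 (multiplicity 2), λ = 55/2 (multiplicity 2), λ = 130 (multiplicity 2)


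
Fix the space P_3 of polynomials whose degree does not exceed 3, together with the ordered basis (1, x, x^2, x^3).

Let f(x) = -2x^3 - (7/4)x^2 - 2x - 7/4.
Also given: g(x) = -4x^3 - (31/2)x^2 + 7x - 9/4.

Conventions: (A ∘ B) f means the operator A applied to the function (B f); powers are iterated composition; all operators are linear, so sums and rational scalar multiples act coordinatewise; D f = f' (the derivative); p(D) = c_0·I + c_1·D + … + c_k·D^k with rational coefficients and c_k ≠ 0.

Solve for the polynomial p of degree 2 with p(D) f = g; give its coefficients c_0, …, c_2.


D^0 f = -2x^3 - (7/4)x^2 - 2x - 7/4
D^1 f = -6x^2 - (7/2)x - 2
D^2 f = -12x - 7/2
matching coefficients of g against c_0 f + c_1 Df + … from the top degree down determines the c_i
solution: c_0 = 2, c_1 = 2, c_2 = -3/2

p(D) = 2·I + 2·D − (3/2)·D^2, i.e. c_0 = 2, c_1 = 2, c_2 = -3/2


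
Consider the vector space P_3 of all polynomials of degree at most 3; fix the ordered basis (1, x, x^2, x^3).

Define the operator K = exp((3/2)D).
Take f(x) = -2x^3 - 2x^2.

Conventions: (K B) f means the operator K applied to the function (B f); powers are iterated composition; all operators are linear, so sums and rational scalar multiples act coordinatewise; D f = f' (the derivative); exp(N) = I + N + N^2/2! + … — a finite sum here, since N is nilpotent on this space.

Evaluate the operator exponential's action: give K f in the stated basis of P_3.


order-1 term: -9x^2 - 6x
order-2 term: -(27/2)x - 9/2
order-3 term: -27/4
the series for exp((3/2)D) f terminates at order 3
exp((3/2)D) f = -2x^3 - 11x^2 - (39/2)x - 45/4

g(x) = -2x^3 - 11x^2 - (39/2)x - 45/4


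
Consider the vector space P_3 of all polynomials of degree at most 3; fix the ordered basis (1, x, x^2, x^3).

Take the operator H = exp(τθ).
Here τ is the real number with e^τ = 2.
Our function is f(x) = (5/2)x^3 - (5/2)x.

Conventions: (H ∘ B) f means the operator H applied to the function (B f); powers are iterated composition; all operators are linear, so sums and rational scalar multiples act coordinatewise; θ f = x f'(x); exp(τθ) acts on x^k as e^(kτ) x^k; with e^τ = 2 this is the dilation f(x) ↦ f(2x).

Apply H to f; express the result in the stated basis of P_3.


g(x) = 20x^3 - 5x

exp(τθ) x^k = e^(kτ) x^k; with e^τ = 2 this sends x^k to 2^k x^k
x ↦ 2 x
x^3 ↦ 8 x^3
applying this coordinatewise to f: exp(τθ) f = 20x^3 - 5x


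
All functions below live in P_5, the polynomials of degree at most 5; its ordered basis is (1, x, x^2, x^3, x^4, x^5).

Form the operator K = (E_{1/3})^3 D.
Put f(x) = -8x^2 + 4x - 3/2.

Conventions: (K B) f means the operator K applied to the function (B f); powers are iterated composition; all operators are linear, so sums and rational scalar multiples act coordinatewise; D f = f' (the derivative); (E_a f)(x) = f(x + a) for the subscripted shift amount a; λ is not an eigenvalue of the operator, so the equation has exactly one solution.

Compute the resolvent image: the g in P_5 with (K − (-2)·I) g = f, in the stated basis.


the image equals g(x) = -4x^2 + 6x + 1/4

write g with unknown coordinates in the stated basis and equate coefficients in (K − (-2)·I) g = f
solving from the highest basis element down gives g = -4x^2 + 6x + 1/4
check: K g = -8x - 2
so K g − (-2)·g = -8x^2 + 4x - 3/2 = f ✓


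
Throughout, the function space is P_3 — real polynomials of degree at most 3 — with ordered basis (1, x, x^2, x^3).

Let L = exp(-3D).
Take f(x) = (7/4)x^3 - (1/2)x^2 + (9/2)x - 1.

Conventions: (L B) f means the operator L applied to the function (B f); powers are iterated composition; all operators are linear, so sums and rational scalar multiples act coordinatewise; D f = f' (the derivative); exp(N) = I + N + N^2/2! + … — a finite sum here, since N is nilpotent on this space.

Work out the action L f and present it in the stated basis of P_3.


the result is g(x) = (7/4)x^3 - (65/4)x^2 + (219/4)x - 265/4

order-1 term: -(63/4)x^2 + 3x - 27/2
order-2 term: (189/4)x - 9/2
order-3 term: -189/4
the series for exp(-3D) f terminates at order 3
exp(-3D) f = (7/4)x^3 - (65/4)x^2 + (219/4)x - 265/4


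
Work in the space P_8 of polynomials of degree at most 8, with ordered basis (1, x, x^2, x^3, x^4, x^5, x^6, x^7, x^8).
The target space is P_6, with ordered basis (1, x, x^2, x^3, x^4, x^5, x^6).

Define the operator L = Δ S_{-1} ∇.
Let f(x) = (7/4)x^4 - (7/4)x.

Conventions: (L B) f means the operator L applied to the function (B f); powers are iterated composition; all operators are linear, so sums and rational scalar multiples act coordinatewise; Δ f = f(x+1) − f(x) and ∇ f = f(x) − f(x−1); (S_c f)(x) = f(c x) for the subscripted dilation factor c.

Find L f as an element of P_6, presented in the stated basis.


g(x) = -21x^2 - 42x - 49/2

∇ f = 7x^3 - (21/2)x^2 + 7x - 7/2
S_{-1} ∇ f = -7x^3 - (21/2)x^2 - 7x - 7/2
Δ S_{-1} ∇ f = -21x^2 - 42x - 49/2


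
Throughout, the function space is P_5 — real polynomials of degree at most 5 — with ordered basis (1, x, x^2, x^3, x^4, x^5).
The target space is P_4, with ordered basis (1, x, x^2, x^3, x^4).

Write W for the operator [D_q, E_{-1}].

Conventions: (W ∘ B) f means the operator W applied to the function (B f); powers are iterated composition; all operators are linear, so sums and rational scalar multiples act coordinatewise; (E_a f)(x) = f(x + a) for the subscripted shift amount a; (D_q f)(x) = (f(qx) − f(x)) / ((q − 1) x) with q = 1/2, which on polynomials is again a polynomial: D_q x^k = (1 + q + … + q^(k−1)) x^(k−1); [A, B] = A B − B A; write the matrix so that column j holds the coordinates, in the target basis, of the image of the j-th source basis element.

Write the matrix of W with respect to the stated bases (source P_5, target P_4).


image of 1: 0
image of x: 0
image of x^2: -1/2
image of x^3: -x + 5/4
image of x^4: -(11/8)x^2 + (27/8)x - 17/8
image of x^5: -(13/8)x^3 + (47/8)x^2 - (29/4)x + 49/16
each image's coordinates form column j of the matrix

the matrix is [[0, 0, -1/2, 5/4, -17/8, 49/16]; [0, 0, 0, -1, 27/8, -29/4]; [0, 0, 0, 0, -11/8, 47/8]; [0, 0, 0, 0, 0, -13/8]; [0, 0, 0, 0, 0, 0]] (rows listed top to bottom)


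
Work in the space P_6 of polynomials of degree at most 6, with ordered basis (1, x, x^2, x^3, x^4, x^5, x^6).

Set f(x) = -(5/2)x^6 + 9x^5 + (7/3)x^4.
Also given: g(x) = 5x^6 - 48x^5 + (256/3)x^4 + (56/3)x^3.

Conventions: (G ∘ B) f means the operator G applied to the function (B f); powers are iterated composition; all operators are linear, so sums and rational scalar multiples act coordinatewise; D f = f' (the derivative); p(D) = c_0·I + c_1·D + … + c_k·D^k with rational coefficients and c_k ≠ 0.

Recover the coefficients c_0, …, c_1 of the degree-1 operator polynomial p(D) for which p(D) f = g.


p(D) = -2·I + 2·D, i.e. c_0 = -2, c_1 = 2

D^0 f = -(5/2)x^6 + 9x^5 + (7/3)x^4
D^1 f = -15x^5 + 45x^4 + (28/3)x^3
matching coefficients of g against c_0 f + c_1 Df + … from the top degree down determines the c_i
solution: c_0 = -2, c_1 = 2


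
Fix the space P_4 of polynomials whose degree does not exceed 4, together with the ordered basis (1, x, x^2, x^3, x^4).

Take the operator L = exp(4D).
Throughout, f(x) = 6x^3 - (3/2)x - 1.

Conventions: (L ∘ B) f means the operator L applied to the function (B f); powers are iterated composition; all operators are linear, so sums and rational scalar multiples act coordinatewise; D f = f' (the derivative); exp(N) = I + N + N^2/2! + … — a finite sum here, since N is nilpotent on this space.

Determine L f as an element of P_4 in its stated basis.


g(x) = 6x^3 + 72x^2 + (573/2)x + 377

order-1 term: 72x^2 - 6
order-2 term: 288x
order-3 term: 384
the series for exp(4D) f terminates at order 3
exp(4D) f = 6x^3 + 72x^2 + (573/2)x + 377


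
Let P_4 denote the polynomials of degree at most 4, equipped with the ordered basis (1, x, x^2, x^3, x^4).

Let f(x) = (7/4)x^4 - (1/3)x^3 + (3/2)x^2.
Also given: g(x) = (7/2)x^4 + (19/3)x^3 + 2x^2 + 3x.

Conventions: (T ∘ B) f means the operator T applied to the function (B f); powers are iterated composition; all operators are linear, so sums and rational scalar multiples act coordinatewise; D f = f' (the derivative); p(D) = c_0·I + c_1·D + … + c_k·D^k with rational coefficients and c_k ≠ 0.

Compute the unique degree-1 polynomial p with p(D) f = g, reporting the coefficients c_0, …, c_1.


p(D) = 2·I + D, i.e. c_0 = 2, c_1 = 1

D^0 f = (7/4)x^4 - (1/3)x^3 + (3/2)x^2
D^1 f = 7x^3 - x^2 + 3x
matching coefficients of g against c_0 f + c_1 Df + … from the top degree down determines the c_i
solution: c_0 = 2, c_1 = 1


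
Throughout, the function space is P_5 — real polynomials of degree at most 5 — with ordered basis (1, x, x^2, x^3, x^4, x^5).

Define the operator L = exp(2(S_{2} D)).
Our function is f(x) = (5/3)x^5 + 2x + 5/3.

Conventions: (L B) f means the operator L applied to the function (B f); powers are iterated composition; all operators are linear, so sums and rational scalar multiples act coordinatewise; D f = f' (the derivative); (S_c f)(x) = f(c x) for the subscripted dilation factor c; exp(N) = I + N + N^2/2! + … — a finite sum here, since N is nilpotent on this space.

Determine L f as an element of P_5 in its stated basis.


order-1 term: (800/3)x^4 + 4
order-2 term: (25600/3)x^3
order-3 term: (204800/3)x^2
order-4 term: (409600/3)x
order-5 term: 163840/3
the series for exp(2(S_{2} D)) f terminates at order 5
exp(2(S_{2} D)) f = (5/3)x^5 + (800/3)x^4 + (25600/3)x^3 + (204800/3)x^2 + (409606/3)x + 54619

the image equals g(x) = (5/3)x^5 + (800/3)x^4 + (25600/3)x^3 + (204800/3)x^2 + (409606/3)x + 54619


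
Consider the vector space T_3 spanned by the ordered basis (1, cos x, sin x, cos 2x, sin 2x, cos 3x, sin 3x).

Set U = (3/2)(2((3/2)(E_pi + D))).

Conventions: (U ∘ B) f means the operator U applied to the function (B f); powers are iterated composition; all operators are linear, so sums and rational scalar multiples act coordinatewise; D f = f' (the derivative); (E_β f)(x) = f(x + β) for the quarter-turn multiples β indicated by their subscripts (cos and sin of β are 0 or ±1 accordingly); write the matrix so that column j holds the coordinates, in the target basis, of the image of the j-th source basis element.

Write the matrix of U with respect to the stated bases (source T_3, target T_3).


image of 1: 9/2
image of cos x: -(9/2)cos x - (9/2)sin x
image of sin x: (9/2)cos x - (9/2)sin x
image of cos 2x: (9/2)cos 2x - 9sin 2x
image of sin 2x: 9cos 2x + (9/2)sin 2x
image of cos 3x: -(9/2)cos 3x - (27/2)sin 3x
image of sin 3x: (27/2)cos 3x - (9/2)sin 3x
each image's coordinates form column j of the matrix

the matrix is [[9/2, 0, 0, 0, 0, 0, 0]; [0, -9/2, 9/2, 0, 0, 0, 0]; [0, -9/2, -9/2, 0, 0, 0, 0]; [0, 0, 0, 9/2, 9, 0, 0]; [0, 0, 0, -9, 9/2, 0, 0]; [0, 0, 0, 0, 0, -9/2, 27/2]; [0, 0, 0, 0, 0, -27/2, -9/2]] (rows listed top to bottom)


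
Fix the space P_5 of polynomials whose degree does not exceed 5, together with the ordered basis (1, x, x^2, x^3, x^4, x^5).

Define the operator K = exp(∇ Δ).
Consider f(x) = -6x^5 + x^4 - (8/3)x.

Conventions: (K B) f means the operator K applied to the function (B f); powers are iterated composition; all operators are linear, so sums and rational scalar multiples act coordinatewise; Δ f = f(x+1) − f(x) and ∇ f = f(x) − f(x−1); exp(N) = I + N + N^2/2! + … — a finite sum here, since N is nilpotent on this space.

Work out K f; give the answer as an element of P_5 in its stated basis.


order-1 term: -120x^3 + 12x^2 - 60x + 2
order-2 term: -360x + 12
the series for exp(∇ Δ) f terminates at order 2
exp(∇ Δ) f = -6x^5 + x^4 - 120x^3 + 12x^2 - (1268/3)x + 14

the result is g(x) = -6x^5 + x^4 - 120x^3 + 12x^2 - (1268/3)x + 14
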